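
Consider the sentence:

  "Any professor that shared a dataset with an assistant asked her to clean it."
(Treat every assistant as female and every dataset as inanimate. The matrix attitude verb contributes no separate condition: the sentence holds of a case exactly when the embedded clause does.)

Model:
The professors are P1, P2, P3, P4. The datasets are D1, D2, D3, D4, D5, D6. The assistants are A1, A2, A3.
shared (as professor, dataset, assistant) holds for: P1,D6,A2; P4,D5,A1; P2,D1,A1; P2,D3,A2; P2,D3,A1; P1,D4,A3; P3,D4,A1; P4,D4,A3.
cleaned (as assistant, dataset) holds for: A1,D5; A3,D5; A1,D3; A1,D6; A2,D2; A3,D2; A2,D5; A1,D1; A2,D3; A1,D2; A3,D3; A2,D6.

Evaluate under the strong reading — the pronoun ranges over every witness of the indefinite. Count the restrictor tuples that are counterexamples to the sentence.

3

"her" takes "an assistant" as antecedent and "it" takes "a dataset"; both are donkey pronouns co-varying with the restrictor.
Strong reading: for every (p,d,a) with shared(p,d,a), cleaned(a,d).
Restrictor triples: (P1,D4,A3)→cleaned(A3,D4) ✗  (P1,D6,A2)→cleaned(A2,D6) ✓  (P2,D1,A1)→cleaned(A1,D1) ✓  (P2,D3,A1)→cleaned(A1,D3) ✓  (P2,D3,A2)→cleaned(A2,D3) ✓  (P3,D4,A1)→cleaned(A1,D4) ✗  (P4,D4,A3)→cleaned(A3,D4) ✗  (P4,D5,A1)→cleaned(A1,D5) ✓
Counterexamples (restrictor triples failing the scope): 3.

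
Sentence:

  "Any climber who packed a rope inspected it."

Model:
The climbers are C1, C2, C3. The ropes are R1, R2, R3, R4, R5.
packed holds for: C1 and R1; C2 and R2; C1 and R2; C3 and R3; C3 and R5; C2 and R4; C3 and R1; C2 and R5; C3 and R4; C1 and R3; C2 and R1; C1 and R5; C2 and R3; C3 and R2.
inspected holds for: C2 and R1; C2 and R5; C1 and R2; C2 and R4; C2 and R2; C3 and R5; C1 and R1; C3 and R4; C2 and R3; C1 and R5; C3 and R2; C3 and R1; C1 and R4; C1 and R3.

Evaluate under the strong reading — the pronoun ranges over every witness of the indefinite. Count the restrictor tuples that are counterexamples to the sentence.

"it" takes "a rope" as antecedent — a donkey pronoun bound across the clause boundary.
Strong reading: for every (c,r) with packed(c,r), inspected(c,r).
Restrictor pairs: (C1,R1) ✓  (C1,R2) ✓  (C1,R3) ✓  (C1,R5) ✓  (C2,R1) ✓  (C2,R2) ✓  (C2,R3) ✓  (C2,R4) ✓  (C2,R5) ✓  (C3,R1) ✓  (C3,R2) ✓  (C3,R3) ✗  (C3,R4) ✓  (C3,R5) ✓
Counterexamples (restrictor pairs failing the scope): 1.

1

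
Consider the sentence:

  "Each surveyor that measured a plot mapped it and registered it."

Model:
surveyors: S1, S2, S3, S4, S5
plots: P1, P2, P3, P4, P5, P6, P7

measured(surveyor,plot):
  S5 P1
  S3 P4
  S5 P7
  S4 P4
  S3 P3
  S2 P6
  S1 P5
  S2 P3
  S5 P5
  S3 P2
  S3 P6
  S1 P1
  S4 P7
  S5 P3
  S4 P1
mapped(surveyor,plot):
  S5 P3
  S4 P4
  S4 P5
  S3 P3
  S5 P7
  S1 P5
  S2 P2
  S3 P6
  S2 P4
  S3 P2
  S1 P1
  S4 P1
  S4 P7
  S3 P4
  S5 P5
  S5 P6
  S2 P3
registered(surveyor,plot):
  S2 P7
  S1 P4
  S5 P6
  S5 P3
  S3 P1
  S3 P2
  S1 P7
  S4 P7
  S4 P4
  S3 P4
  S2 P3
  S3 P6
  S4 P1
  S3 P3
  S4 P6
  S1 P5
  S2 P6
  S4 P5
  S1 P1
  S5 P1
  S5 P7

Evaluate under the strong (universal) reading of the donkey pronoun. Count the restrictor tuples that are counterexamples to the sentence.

"it" takes "a plot" as antecedent — a donkey pronoun bound across the clause boundary.
Strong reading: for every (s,p) with measured(s,p), mapped(s,p) ∧ registered(s,p).
Restrictor pairs: (S1,P1) ✓  (S1,P5) ✓  (S2,P3) ✓  (S2,P6) ✗  (S3,P2) ✓  (S3,P3) ✓  (S3,P4) ✓  (S3,P6) ✓  (S4,P1) ✓  (S4,P4) ✓  (S4,P7) ✓  (S5,P1) ✗  (S5,P3) ✓  (S5,P5) ✗  (S5,P7) ✓
Counterexamples (restrictor pairs failing the scope): 3.

3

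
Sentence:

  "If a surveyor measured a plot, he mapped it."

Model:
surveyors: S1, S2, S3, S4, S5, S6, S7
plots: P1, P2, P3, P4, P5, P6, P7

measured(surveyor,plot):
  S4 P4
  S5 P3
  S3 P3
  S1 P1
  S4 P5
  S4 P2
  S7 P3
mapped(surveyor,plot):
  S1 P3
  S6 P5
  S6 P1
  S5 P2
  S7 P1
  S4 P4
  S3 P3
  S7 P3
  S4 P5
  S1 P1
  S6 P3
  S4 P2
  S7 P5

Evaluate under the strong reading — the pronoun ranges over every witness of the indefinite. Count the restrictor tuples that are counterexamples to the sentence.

"it" takes "a plot" as antecedent — a donkey pronoun bound across the clause boundary.
Strong reading: for every (s,p) with measured(s,p), mapped(s,p).
Restrictor pairs: (S1,P1) ✓  (S3,P3) ✓  (S4,P2) ✓  (S4,P4) ✓  (S4,P5) ✓  (S5,P3) ✗  (S7,P3) ✓
Counterexamples (restrictor pairs failing the scope): 1.

1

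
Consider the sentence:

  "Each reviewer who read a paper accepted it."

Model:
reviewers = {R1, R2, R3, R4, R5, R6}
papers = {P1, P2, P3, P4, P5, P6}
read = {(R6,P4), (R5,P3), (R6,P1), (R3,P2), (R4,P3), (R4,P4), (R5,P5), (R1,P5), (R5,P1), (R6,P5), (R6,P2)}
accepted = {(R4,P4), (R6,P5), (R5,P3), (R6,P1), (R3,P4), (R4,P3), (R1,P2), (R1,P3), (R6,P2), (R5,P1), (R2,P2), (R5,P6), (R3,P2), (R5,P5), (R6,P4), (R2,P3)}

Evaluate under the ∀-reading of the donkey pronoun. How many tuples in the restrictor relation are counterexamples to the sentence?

"it" takes "a paper" as antecedent — a donkey pronoun bound across the clause boundary.
Strong reading: for every (r,p) with read(r,p), accepted(r,p).
Restrictor pairs: (R1,P5) ✗  (R3,P2) ✓  (R4,P3) ✓  (R4,P4) ✓  (R5,P1) ✓  (R5,P3) ✓  (R5,P5) ✓  (R6,P1) ✓  (R6,P2) ✓  (R6,P4) ✓  (R6,P5) ✓
Counterexamples (restrictor pairs failing the scope): 1.

1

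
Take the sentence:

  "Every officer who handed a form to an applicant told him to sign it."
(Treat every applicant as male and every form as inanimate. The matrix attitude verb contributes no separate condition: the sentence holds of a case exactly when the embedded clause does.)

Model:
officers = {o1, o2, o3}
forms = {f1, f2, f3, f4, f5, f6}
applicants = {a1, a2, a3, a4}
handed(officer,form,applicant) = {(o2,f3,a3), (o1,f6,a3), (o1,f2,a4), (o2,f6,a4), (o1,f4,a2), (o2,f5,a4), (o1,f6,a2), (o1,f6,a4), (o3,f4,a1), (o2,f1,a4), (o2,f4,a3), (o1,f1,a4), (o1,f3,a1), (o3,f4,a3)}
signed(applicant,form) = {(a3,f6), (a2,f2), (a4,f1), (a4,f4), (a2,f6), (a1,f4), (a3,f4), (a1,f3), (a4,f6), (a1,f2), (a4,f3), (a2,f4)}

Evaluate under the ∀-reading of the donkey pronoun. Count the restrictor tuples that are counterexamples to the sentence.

3

"him" takes "an applicant" as antecedent and "it" takes "a form"; both are donkey pronouns co-varying with the restrictor.
Strong reading: for every (o,f,a) with handed(o,f,a), signed(a,f).
Restrictor triples: (o1,f1,a4)→signed(a4,f1) ✓  (o1,f2,a4)→signed(a4,f2) ✗  (o1,f3,a1)→signed(a1,f3) ✓  (o1,f4,a2)→signed(a2,f4) ✓  (o1,f6,a2)→signed(a2,f6) ✓  (o1,f6,a3)→signed(a3,f6) ✓  (o1,f6,a4)→signed(a4,f6) ✓  (o2,f1,a4)→signed(a4,f1) ✓  (o2,f3,a3)→signed(a3,f3) ✗  (o2,f4,a3)→signed(a3,f4) ✓  (o2,f5,a4)→signed(a4,f5) ✗  (o2,f6,a4)→signed(a4,f6) ✓  (o3,f4,a1)→signed(a1,f4) ✓  (o3,f4,a3)→signed(a3,f4) ✓
Counterexamples (restrictor triples failing the scope): 3.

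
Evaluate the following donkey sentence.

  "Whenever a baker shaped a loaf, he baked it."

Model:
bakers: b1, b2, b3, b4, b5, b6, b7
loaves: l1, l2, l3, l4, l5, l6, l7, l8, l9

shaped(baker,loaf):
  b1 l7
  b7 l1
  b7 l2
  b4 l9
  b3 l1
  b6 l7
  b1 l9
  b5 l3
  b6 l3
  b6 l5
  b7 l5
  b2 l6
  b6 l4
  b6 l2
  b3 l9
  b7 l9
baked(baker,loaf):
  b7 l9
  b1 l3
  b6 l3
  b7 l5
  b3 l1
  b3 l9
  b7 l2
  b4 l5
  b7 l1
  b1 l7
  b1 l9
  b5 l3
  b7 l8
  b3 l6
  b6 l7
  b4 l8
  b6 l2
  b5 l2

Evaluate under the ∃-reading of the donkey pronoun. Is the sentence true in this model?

"it" takes "a loaf" as antecedent — a donkey pronoun bound across the clause boundary.
Weak reading: every baker b with some shaped-loaf has at least one shaped-loaf l such that baked(b,l).
Per baker: b1:✓  b2:✗  b3:✓  b4:✗  b5:✓  b6:✓  b7:✓
b2 has no witness among its shaped-loaves.

False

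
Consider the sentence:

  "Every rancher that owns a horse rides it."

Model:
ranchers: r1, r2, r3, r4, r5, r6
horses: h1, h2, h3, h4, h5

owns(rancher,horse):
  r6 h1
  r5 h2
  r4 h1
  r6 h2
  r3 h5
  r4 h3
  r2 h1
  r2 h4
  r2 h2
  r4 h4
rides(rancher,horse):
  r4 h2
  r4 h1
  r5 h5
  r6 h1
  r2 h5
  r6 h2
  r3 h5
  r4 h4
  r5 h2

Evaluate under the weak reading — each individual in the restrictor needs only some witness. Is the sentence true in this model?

"it" takes "a horse" as antecedent — a donkey pronoun bound across the clause boundary.
Weak reading: every rancher r with some owns-horse has at least one owns-horse h such that rides(r,h).
Per rancher: r2:✗  r3:✓  r4:✓  r5:✓  r6:✓
r2 has no witness among its owns-horses.

False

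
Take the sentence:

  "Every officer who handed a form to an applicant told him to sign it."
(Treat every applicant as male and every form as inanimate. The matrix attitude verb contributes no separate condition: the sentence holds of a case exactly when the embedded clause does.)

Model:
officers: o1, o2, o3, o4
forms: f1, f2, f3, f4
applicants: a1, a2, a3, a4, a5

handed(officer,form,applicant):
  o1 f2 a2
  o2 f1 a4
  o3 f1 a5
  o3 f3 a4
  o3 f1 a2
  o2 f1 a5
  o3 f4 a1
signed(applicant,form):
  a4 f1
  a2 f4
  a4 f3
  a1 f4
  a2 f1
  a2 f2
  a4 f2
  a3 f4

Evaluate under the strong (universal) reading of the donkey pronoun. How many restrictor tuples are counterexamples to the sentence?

"him" takes "an applicant" as antecedent and "it" takes "a form"; both are donkey pronouns co-varying with the restrictor.
Strong reading: for every (o,f,a) with handed(o,f,a), signed(a,f).
Restrictor triples: (o1,f2,a2)→signed(a2,f2) ✓  (o2,f1,a4)→signed(a4,f1) ✓  (o2,f1,a5)→signed(a5,f1) ✗  (o3,f1,a2)→signed(a2,f1) ✓  (o3,f1,a5)→signed(a5,f1) ✗  (o3,f3,a4)→signed(a4,f3) ✓  (o3,f4,a1)→signed(a1,f4) ✓
Counterexamples (restrictor triples failing the scope): 2.

2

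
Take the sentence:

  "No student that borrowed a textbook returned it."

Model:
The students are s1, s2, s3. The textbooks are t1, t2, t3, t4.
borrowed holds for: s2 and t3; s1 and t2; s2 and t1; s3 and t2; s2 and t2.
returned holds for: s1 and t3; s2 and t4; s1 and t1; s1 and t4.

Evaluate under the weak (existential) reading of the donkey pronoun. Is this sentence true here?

"it" takes "a textbook" as antecedent — a donkey pronoun bound across the clause boundary.
Truth condition: for no (s,t) with borrowed(s,t) does returned(s,t) hold.
Restrictor pairs — does the scope hold? (s1,t2):fails  (s2,t1):fails  (s2,t2):fails  (s2,t3):fails  (s3,t2):fails
Scope holds for no restrictor pair, so the sentence is true.

True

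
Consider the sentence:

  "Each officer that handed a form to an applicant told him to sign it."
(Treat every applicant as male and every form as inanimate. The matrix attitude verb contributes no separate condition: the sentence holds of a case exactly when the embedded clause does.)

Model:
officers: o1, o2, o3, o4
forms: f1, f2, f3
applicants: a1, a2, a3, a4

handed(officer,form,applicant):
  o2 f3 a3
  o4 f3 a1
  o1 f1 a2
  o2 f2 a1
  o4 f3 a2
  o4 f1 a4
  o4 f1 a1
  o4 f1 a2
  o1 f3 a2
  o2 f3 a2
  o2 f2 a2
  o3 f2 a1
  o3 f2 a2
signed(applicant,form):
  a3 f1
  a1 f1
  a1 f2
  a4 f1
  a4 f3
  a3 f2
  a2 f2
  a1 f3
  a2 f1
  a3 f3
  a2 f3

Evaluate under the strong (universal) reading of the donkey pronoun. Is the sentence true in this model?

True

"him" takes "an applicant" as antecedent and "it" takes "a form"; both are donkey pronouns co-varying with the restrictor.
Strong reading: for every (o,f,a) with handed(o,f,a), signed(a,f).
Restrictor triples: (o1,f1,a2)→signed(a2,f1) ✓  (o1,f3,a2)→signed(a2,f3) ✓  (o2,f2,a1)→signed(a1,f2) ✓  (o2,f2,a2)→signed(a2,f2) ✓  (o2,f3,a2)→signed(a2,f3) ✓  (o2,f3,a3)→signed(a3,f3) ✓  (o3,f2,a1)→signed(a1,f2) ✓  (o3,f2,a2)→signed(a2,f2) ✓  (o4,f1,a1)→signed(a1,f1) ✓  (o4,f1,a2)→signed(a2,f1) ✓  (o4,f1,a4)→signed(a4,f1) ✓  (o4,f3,a1)→signed(a1,f3) ✓  (o4,f3,a2)→signed(a2,f3) ✓
Every restrictor triple satisfies the scope.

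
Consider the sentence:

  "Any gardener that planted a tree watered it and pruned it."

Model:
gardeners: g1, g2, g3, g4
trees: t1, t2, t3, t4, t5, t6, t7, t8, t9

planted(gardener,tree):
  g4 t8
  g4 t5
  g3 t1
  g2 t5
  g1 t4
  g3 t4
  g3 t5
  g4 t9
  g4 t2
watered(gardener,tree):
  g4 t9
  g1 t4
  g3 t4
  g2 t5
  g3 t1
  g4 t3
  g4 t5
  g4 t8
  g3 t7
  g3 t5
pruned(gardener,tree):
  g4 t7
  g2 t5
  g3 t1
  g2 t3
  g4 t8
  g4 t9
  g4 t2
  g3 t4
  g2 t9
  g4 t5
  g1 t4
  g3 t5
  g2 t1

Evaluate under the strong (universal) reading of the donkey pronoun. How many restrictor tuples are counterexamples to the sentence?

"it" takes "a tree" as antecedent — a donkey pronoun bound across the clause boundary.
Strong reading: for every (g,t) with planted(g,t), watered(g,t) ∧ pruned(g,t).
Restrictor pairs: (g1,t4) ✓  (g2,t5) ✓  (g3,t1) ✓  (g3,t4) ✓  (g3,t5) ✓  (g4,t2) ✗  (g4,t5) ✓  (g4,t8) ✓  (g4,t9) ✓
Counterexamples (restrictor pairs failing the scope): 1.

1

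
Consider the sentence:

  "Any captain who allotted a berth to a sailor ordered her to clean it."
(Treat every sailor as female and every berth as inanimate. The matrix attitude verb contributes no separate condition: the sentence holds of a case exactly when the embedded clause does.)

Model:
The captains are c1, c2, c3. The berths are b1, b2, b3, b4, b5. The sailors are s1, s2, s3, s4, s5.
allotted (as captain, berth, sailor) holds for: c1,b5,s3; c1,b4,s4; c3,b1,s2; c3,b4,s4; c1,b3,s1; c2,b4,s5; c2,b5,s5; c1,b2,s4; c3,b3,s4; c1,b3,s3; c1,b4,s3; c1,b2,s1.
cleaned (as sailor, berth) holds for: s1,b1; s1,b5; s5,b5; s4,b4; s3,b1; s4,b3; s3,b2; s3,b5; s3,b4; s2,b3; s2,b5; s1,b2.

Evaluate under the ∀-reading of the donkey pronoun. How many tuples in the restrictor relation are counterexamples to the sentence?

"her" takes "a sailor" as antecedent and "it" takes "a berth"; both are donkey pronouns co-varying with the restrictor.
Strong reading: for every (c,b,s) with allotted(c,b,s), cleaned(s,b).
Restrictor triples: (c1,b2,s1)→cleaned(s1,b2) ✓  (c1,b2,s4)→cleaned(s4,b2) ✗  (c1,b3,s1)→cleaned(s1,b3) ✗  (c1,b3,s3)→cleaned(s3,b3) ✗  (c1,b4,s3)→cleaned(s3,b4) ✓  (c1,b4,s4)→cleaned(s4,b4) ✓  (c1,b5,s3)→cleaned(s3,b5) ✓  (c2,b4,s5)→cleaned(s5,b4) ✗  (c2,b5,s5)→cleaned(s5,b5) ✓  (c3,b1,s2)→cleaned(s2,b1) ✗  (c3,b3,s4)→cleaned(s4,b3) ✓  (c3,b4,s4)→cleaned(s4,b4) ✓
Counterexamples (restrictor triples failing the scope): 5.

5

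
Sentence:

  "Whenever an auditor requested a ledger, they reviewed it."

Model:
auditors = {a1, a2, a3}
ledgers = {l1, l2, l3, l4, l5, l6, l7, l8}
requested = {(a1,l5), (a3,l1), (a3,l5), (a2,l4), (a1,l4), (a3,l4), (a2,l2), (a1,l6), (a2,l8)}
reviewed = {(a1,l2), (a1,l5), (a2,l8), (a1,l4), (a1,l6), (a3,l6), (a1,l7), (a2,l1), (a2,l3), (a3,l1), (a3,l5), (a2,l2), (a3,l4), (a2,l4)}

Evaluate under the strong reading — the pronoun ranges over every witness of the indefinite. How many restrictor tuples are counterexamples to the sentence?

0

"it" takes "a ledger" as antecedent — a donkey pronoun bound across the clause boundary.
Strong reading: for every (a,l) with requested(a,l), reviewed(a,l).
Restrictor pairs: (a1,l4) ✓  (a1,l5) ✓  (a1,l6) ✓  (a2,l2) ✓  (a2,l4) ✓  (a2,l8) ✓  (a3,l1) ✓  (a3,l4) ✓  (a3,l5) ✓
Counterexamples (restrictor pairs failing the scope): 0.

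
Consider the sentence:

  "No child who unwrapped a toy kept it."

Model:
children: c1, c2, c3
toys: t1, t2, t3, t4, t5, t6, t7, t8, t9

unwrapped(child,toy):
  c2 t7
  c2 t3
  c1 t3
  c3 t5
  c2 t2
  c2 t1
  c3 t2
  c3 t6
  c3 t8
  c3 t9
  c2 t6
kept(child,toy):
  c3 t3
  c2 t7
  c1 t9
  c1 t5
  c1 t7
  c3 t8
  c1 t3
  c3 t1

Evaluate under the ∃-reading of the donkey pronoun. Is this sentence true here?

"it" takes "a toy" as antecedent — a donkey pronoun bound across the clause boundary.
Truth condition: for no (c,t) with unwrapped(c,t) does kept(c,t) hold.
Restrictor pairs — does the scope hold? (c1,t3):holds  (c2,t1):fails  (c2,t2):fails  (c2,t3):fails  (c2,t6):fails  (c2,t7):holds  (c3,t2):fails  (c3,t5):fails  (c3,t6):fails  (c3,t8):holds  (c3,t9):fails
Scope holds for 3 pair(s), so the sentence is false.

False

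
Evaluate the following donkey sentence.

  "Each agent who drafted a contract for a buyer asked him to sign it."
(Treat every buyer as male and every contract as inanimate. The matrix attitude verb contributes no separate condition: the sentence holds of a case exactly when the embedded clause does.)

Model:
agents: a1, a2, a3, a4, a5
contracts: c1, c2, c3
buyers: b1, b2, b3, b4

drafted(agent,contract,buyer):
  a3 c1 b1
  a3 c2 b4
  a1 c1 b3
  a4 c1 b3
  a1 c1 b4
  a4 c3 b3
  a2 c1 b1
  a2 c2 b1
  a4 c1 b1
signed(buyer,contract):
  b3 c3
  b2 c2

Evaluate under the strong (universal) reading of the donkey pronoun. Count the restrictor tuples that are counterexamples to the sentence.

"him" takes "a buyer" as antecedent and "it" takes "a contract"; both are donkey pronouns co-varying with the restrictor.
Strong reading: for every (a,c,b) with drafted(a,c,b), signed(b,c).
Restrictor triples: (a1,c1,b3)→signed(b3,c1) ✗  (a1,c1,b4)→signed(b4,c1) ✗  (a2,c1,b1)→signed(b1,c1) ✗  (a2,c2,b1)→signed(b1,c2) ✗  (a3,c1,b1)→signed(b1,c1) ✗  (a3,c2,b4)→signed(b4,c2) ✗  (a4,c1,b1)→signed(b1,c1) ✗  (a4,c1,b3)→signed(b3,c1) ✗  (a4,c3,b3)→signed(b3,c3) ✓
Counterexamples (restrictor triples failing the scope): 8.

8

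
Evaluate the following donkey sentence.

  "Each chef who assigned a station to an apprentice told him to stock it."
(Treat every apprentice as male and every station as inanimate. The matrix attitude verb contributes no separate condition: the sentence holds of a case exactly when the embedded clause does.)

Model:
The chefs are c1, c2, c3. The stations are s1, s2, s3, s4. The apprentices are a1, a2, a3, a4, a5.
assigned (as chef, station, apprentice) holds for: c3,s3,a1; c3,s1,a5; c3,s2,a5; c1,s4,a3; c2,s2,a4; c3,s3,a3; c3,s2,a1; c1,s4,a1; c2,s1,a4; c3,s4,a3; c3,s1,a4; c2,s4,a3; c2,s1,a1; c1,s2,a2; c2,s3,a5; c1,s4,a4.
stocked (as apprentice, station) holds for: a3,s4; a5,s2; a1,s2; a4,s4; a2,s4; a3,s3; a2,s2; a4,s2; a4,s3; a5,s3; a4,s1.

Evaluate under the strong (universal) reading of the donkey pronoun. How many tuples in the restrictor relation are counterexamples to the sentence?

"him" takes "an apprentice" as antecedent and "it" takes "a station"; both are donkey pronouns co-varying with the restrictor.
Strong reading: for every (c,s,a) with assigned(c,s,a), stocked(a,s).
Restrictor triples: (c1,s2,a2)→stocked(a2,s2) ✓  (c1,s4,a1)→stocked(a1,s4) ✗  (c1,s4,a3)→stocked(a3,s4) ✓  (c1,s4,a4)→stocked(a4,s4) ✓  (c2,s1,a1)→stocked(a1,s1) ✗  (c2,s1,a4)→stocked(a4,s1) ✓  (c2,s2,a4)→stocked(a4,s2) ✓  (c2,s3,a5)→stocked(a5,s3) ✓  (c2,s4,a3)→stocked(a3,s4) ✓  (c3,s1,a4)→stocked(a4,s1) ✓  (c3,s1,a5)→stocked(a5,s1) ✗  (c3,s2,a1)→stocked(a1,s2) ✓  (c3,s2,a5)→stocked(a5,s2) ✓  (c3,s3,a1)→stocked(a1,s3) ✗  (c3,s3,a3)→stocked(a3,s3) ✓  (c3,s4,a3)→stocked(a3,s4) ✓
Counterexamples (restrictor triples failing the scope): 4.

4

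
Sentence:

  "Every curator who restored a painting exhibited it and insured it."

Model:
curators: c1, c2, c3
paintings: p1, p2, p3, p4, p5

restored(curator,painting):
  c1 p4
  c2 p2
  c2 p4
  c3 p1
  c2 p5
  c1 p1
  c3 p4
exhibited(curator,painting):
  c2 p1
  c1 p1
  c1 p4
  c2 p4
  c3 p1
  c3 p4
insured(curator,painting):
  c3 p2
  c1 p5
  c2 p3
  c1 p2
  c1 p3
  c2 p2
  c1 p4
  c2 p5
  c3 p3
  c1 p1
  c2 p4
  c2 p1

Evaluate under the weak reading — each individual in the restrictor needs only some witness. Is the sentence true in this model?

False

"it" takes "a painting" as antecedent — a donkey pronoun bound across the clause boundary.
Weak reading: every curator c with some restored-painting has at least one restored-painting p such that exhibited(c,p) ∧ insured(c,p).
Per curator: c1:✓  c2:✓  c3:✗
c3 has no witness among its restored-paintings.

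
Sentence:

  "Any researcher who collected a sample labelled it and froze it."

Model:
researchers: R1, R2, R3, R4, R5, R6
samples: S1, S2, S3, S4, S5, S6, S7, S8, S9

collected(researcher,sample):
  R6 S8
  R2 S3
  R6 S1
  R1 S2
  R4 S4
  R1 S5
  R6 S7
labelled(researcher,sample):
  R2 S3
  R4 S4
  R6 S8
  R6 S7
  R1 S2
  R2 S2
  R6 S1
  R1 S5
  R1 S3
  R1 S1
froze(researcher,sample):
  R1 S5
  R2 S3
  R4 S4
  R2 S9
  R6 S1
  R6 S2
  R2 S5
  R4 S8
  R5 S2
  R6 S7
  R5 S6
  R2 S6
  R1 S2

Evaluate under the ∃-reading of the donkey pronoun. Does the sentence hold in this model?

"it" takes "a sample" as antecedent — a donkey pronoun bound across the clause boundary.
Weak reading: every researcher r with some collected-sample has at least one collected-sample s such that labelled(r,s) ∧ froze(r,s).
Per researcher: R1:✓  R2:✓  R4:✓  R6:✓
Every researcher in the restrictor has a witness.

True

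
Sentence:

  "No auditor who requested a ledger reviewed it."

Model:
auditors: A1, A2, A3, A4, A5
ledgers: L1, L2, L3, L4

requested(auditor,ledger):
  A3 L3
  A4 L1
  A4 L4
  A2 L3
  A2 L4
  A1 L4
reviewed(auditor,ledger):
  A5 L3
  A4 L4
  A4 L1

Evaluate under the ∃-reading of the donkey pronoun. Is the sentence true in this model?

False

"it" takes "a ledger" as antecedent — a donkey pronoun bound across the clause boundary.
Truth condition: for no (a,l) with requested(a,l) does reviewed(a,l) hold.
Restrictor pairs — does the scope hold? (A1,L4):fails  (A2,L3):fails  (A2,L4):fails  (A3,L3):fails  (A4,L1):holds  (A4,L4):holds
Scope holds for 2 pair(s), so the sentence is false.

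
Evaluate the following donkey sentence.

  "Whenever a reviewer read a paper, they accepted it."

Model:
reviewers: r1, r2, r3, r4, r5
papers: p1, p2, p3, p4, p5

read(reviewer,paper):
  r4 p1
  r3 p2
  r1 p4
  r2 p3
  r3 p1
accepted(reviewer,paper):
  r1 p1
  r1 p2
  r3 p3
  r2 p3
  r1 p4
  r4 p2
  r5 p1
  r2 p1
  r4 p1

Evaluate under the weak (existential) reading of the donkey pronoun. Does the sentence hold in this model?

False

"it" takes "a paper" as antecedent — a donkey pronoun bound across the clause boundary.
Weak reading: every reviewer r with some read-paper has at least one read-paper p such that accepted(r,p).
Per reviewer: r1:✓  r2:✓  r3:✗  r4:✓
r3 has no witness among its read-papers.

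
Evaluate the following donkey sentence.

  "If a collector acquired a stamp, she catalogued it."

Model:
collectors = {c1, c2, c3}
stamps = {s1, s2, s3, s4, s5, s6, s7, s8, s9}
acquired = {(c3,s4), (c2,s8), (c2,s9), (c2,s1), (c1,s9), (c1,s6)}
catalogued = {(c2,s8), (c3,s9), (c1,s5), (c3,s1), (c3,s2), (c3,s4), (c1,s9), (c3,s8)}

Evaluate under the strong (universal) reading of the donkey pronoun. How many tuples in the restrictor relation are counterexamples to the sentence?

"it" takes "a stamp" as antecedent — a donkey pronoun bound across the clause boundary.
Strong reading: for every (c,s) with acquired(c,s), catalogued(c,s).
Restrictor pairs: (c1,s6) ✗  (c1,s9) ✓  (c2,s1) ✗  (c2,s8) ✓  (c2,s9) ✗  (c3,s4) ✓
Counterexamples (restrictor pairs failing the scope): 3.

3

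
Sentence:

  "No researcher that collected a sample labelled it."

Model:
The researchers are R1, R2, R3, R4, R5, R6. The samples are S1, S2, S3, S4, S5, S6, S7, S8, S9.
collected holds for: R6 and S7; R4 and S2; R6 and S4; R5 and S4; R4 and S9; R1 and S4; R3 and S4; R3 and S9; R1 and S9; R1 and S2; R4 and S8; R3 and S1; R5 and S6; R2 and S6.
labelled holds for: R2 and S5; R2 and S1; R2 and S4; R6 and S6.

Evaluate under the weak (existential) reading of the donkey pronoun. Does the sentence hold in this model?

True

"it" takes "a sample" as antecedent — a donkey pronoun bound across the clause boundary.
Truth condition: for no (r,s) with collected(r,s) does labelled(r,s) hold.
Restrictor pairs — does the scope hold? (R1,S2):fails  (R1,S4):fails  (R1,S9):fails  (R2,S6):fails  (R3,S1):fails  (R3,S4):fails  (R3,S9):fails  (R4,S2):fails  (R4,S8):fails  (R4,S9):fails  (R5,S4):fails  (R5,S6):fails  (R6,S4):fails  (R6,S7):fails
Scope holds for no restrictor pair, so the sentence is true.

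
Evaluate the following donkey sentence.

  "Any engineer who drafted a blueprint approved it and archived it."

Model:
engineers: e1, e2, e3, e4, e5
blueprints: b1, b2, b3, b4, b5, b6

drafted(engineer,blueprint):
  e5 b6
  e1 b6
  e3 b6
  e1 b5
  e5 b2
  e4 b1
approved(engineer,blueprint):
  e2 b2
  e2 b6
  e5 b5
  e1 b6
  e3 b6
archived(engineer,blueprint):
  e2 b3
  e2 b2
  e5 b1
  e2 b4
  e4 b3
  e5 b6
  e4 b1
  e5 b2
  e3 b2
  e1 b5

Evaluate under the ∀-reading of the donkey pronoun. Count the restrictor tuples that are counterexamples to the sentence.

6

"it" takes "a blueprint" as antecedent — a donkey pronoun bound across the clause boundary.
Strong reading: for every (e,b) with drafted(e,b), approved(e,b) ∧ archived(e,b).
Restrictor pairs: (e1,b5) ✗  (e1,b6) ✗  (e3,b6) ✗  (e4,b1) ✗  (e5,b2) ✗  (e5,b6) ✗
Counterexamples (restrictor pairs failing the scope): 6.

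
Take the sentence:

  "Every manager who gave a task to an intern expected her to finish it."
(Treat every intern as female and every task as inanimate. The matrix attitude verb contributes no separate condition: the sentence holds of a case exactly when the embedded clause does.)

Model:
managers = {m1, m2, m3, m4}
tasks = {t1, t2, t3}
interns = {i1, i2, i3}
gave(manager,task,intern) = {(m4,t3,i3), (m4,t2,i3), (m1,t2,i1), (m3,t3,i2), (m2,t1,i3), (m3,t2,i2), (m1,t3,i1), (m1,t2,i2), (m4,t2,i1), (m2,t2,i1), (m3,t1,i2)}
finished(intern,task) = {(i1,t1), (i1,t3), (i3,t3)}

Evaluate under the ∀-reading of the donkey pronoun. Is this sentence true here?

False

"her" takes "an intern" as antecedent and "it" takes "a task"; both are donkey pronouns co-varying with the restrictor.
Strong reading: for every (m,t,i) with gave(m,t,i), finished(i,t).
Restrictor triples: (m1,t2,i1)→finished(i1,t2) ✗  (m1,t2,i2)→finished(i2,t2) ✗  (m1,t3,i1)→finished(i1,t3) ✓  (m2,t1,i3)→finished(i3,t1) ✗  (m2,t2,i1)→finished(i1,t2) ✗  (m3,t1,i2)→finished(i2,t1) ✗  (m3,t2,i2)→finished(i2,t2) ✗  (m3,t3,i2)→finished(i2,t3) ✗  (m4,t2,i1)→finished(i1,t2) ✗  (m4,t2,i3)→finished(i3,t2) ✗  (m4,t3,i3)→finished(i3,t3) ✓
Counterexample: (m1,t2,i1) — finished(i1,t2) does not hold.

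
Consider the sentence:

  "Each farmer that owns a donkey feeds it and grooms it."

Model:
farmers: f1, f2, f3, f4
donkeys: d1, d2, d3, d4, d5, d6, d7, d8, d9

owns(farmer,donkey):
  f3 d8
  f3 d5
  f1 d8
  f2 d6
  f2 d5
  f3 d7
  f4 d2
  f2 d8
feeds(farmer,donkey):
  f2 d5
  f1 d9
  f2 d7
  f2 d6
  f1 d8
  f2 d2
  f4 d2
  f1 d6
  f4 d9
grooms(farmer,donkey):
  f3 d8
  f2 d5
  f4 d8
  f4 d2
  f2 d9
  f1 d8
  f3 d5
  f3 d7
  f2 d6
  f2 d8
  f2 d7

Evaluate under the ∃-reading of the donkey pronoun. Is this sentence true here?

False

"it" takes "a donkey" as antecedent — a donkey pronoun bound across the clause boundary.
Weak reading: every farmer f with some owns-donkey has at least one owns-donkey d such that feeds(f,d) ∧ grooms(f,d).
Per farmer: f1:✓  f2:✓  f3:✗  f4:✓
f3 has no witness among its owns-donkeys.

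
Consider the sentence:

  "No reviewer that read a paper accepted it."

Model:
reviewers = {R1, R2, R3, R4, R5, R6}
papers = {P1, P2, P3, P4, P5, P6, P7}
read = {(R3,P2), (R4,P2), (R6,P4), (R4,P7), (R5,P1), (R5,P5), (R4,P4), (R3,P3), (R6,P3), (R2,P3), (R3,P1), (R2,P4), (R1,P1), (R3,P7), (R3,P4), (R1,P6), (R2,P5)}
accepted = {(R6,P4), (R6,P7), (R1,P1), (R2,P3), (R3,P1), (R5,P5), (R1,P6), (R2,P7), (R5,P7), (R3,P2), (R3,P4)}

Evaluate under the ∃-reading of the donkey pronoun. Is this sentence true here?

False

"it" takes "a paper" as antecedent — a donkey pronoun bound across the clause boundary.
Truth condition: for no (r,p) with read(r,p) does accepted(r,p) hold.
Restrictor pairs — does the scope hold? (R1,P1):holds  (R1,P6):holds  (R2,P3):holds  (R2,P4):fails  (R2,P5):fails  (R3,P1):holds  (R3,P2):holds  (R3,P3):fails  (R3,P4):holds  (R3,P7):fails  (R4,P2):fails  (R4,P4):fails  (R4,P7):fails  (R5,P1):fails  (R5,P5):holds  (R6,P3):fails  (R6,P4):holds
Scope holds for 8 pair(s), so the sentence is false.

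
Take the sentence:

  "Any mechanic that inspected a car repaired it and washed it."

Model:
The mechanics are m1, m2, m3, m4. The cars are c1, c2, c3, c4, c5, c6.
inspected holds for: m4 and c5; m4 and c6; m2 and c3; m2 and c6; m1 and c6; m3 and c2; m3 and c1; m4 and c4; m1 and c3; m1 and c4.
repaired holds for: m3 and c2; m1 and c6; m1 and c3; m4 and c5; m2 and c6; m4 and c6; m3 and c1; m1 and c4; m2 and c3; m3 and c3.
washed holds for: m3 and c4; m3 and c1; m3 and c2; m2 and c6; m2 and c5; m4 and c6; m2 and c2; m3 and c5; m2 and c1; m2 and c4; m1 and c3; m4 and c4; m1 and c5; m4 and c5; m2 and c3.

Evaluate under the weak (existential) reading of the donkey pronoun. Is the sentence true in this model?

"it" takes "a car" as antecedent — a donkey pronoun bound across the clause boundary.
Weak reading: every mechanic m with some inspected-car has at least one inspected-car c such that repaired(m,c) ∧ washed(m,c).
Per mechanic: m1:✓  m2:✓  m3:✓  m4:✓
Every mechanic in the restrictor has a witness.

True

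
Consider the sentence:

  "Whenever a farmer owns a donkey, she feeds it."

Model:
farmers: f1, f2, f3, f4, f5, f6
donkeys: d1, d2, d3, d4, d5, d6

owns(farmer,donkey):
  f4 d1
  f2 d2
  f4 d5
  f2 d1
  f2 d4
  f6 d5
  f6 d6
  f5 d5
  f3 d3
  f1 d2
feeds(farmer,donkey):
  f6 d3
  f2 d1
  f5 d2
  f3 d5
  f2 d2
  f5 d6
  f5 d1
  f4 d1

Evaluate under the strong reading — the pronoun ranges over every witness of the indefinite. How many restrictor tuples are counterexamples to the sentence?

7

"it" takes "a donkey" as antecedent — a donkey pronoun bound across the clause boundary.
Strong reading: for every (f,d) with owns(f,d), feeds(f,d).
Restrictor pairs: (f1,d2) ✗  (f2,d1) ✓  (f2,d2) ✓  (f2,d4) ✗  (f3,d3) ✗  (f4,d1) ✓  (f4,d5) ✗  (f5,d5) ✗  (f6,d5) ✗  (f6,d6) ✗
Counterexamples (restrictor pairs failing the scope): 7.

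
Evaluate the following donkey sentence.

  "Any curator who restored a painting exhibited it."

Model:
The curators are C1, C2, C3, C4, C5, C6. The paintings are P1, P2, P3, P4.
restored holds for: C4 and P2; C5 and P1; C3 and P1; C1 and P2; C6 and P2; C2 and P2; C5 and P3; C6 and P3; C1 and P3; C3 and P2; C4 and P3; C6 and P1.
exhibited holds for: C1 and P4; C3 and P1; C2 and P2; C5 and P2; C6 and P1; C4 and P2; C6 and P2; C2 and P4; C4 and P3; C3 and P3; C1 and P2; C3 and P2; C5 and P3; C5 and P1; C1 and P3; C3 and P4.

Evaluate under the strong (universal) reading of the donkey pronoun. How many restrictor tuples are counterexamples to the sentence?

1

"it" takes "a painting" as antecedent — a donkey pronoun bound across the clause boundary.
Strong reading: for every (c,p) with restored(c,p), exhibited(c,p).
Restrictor pairs: (C1,P2) ✓  (C1,P3) ✓  (C2,P2) ✓  (C3,P1) ✓  (C3,P2) ✓  (C4,P2) ✓  (C4,P3) ✓  (C5,P1) ✓  (C5,P3) ✓  (C6,P1) ✓  (C6,P2) ✓  (C6,P3) ✗
Counterexamples (restrictor pairs failing the scope): 1.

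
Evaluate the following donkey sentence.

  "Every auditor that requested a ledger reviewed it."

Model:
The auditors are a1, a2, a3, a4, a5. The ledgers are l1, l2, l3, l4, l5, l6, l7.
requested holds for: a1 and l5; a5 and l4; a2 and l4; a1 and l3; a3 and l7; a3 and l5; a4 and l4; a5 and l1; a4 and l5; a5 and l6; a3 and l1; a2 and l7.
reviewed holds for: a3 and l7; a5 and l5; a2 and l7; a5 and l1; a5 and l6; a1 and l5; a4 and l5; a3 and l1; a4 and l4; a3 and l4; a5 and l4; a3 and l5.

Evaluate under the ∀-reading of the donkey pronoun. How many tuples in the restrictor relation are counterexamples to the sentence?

"it" takes "a ledger" as antecedent — a donkey pronoun bound across the clause boundary.
Strong reading: for every (a,l) with requested(a,l), reviewed(a,l).
Restrictor pairs: (a1,l3) ✗  (a1,l5) ✓  (a2,l4) ✗  (a2,l7) ✓  (a3,l1) ✓  (a3,l5) ✓  (a3,l7) ✓  (a4,l4) ✓  (a4,l5) ✓  (a5,l1) ✓  (a5,l4) ✓  (a5,l6) ✓
Counterexamples (restrictor pairs failing the scope): 2.

2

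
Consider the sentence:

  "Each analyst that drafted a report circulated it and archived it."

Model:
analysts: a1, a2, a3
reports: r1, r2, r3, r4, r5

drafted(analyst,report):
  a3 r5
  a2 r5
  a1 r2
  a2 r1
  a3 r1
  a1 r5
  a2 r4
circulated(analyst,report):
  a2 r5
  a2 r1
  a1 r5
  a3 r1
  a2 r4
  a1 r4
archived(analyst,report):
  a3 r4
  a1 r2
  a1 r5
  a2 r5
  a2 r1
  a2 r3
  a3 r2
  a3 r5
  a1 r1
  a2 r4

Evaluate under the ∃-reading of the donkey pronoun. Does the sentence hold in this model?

"it" takes "a report" as antecedent — a donkey pronoun bound across the clause boundary.
Weak reading: every analyst a with some drafted-report has at least one drafted-report r such that circulated(a,r) ∧ archived(a,r).
Per analyst: a1:✓  a2:✓  a3:✗
a3 has no witness among its drafted-reports.

False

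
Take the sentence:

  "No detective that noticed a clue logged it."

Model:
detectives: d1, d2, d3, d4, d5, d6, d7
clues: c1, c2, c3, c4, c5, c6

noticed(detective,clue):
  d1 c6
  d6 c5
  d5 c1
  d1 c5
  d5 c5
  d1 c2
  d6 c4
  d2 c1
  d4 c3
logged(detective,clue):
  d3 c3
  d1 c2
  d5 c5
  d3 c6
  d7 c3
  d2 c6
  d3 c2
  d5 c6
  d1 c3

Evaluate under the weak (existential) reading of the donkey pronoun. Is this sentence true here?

False

"it" takes "a clue" as antecedent — a donkey pronoun bound across the clause boundary.
Truth condition: for no (d,c) with noticed(d,c) does logged(d,c) hold.
Restrictor pairs — does the scope hold? (d1,c2):holds  (d1,c5):fails  (d1,c6):fails  (d2,c1):fails  (d4,c3):fails  (d5,c1):fails  (d5,c5):holds  (d6,c4):fails  (d6,c5):fails
Scope holds for 2 pair(s), so the sentence is false.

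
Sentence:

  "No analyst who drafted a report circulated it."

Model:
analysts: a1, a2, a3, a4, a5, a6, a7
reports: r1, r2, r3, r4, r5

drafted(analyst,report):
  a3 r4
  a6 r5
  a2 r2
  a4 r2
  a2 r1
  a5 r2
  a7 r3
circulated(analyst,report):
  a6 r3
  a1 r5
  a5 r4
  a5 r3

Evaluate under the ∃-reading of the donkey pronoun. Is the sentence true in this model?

True

"it" takes "a report" as antecedent — a donkey pronoun bound across the clause boundary.
Truth condition: for no (a,r) with drafted(a,r) does circulated(a,r) hold.
Restrictor pairs — does the scope hold? (a2,r1):fails  (a2,r2):fails  (a3,r4):fails  (a4,r2):fails  (a5,r2):fails  (a6,r5):fails  (a7,r3):fails
Scope holds for no restrictor pair, so the sentence is true.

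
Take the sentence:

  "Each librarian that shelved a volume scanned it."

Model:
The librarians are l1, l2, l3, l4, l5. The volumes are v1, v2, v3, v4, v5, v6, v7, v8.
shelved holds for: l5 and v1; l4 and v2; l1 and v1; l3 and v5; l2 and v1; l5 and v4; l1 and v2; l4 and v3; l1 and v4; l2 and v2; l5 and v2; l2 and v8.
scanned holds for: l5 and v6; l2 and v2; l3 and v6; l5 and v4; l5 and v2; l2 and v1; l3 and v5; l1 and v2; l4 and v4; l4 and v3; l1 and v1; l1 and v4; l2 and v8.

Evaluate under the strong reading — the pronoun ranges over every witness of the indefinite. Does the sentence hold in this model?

"it" takes "a volume" as antecedent — a donkey pronoun bound across the clause boundary.
Strong reading: for every (l,v) with shelved(l,v), scanned(l,v).
Restrictor pairs: (l1,v1) ✓  (l1,v2) ✓  (l1,v4) ✓  (l2,v1) ✓  (l2,v2) ✓  (l2,v8) ✓  (l3,v5) ✓  (l4,v2) ✗  (l4,v3) ✓  (l5,v1) ✗  (l5,v2) ✓  (l5,v4) ✓
Counterexample: (l4,v2) is in shelved but fails the scope.

False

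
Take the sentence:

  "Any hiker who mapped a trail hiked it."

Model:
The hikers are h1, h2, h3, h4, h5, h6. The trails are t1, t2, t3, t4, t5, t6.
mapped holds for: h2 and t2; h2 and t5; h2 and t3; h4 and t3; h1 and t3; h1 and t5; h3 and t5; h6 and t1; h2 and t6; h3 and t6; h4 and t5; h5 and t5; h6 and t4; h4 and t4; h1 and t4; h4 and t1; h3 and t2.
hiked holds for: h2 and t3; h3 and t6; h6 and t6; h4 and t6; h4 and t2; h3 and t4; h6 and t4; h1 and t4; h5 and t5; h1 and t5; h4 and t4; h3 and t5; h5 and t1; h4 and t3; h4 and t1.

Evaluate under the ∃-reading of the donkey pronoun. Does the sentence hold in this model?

True

"it" takes "a trail" as antecedent — a donkey pronoun bound across the clause boundary.
Weak reading: every hiker h with some mapped-trail has at least one mapped-trail t such that hiked(h,t).
Per hiker: h1:✓  h2:✓  h3:✓  h4:✓  h5:✓  h6:✓
Every hiker in the restrictor has a witness.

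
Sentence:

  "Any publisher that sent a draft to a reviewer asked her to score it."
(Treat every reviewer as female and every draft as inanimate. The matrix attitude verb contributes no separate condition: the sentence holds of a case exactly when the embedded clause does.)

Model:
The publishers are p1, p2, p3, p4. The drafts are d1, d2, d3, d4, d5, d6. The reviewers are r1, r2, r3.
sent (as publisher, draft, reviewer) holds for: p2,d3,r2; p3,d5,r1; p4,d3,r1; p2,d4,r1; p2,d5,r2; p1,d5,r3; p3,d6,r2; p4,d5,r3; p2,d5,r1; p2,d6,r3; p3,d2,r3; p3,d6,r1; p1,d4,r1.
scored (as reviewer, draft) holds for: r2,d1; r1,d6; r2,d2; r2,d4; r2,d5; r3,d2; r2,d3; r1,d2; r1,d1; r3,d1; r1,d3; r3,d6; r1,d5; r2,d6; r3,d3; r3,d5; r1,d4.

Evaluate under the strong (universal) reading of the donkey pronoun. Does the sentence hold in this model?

True

"her" takes "a reviewer" as antecedent and "it" takes "a draft"; both are donkey pronouns co-varying with the restrictor.
Strong reading: for every (p,d,r) with sent(p,d,r), scored(r,d).
Restrictor triples: (p1,d4,r1)→scored(r1,d4) ✓  (p1,d5,r3)→scored(r3,d5) ✓  (p2,d3,r2)→scored(r2,d3) ✓  (p2,d4,r1)→scored(r1,d4) ✓  (p2,d5,r1)→scored(r1,d5) ✓  (p2,d5,r2)→scored(r2,d5) ✓  (p2,d6,r3)→scored(r3,d6) ✓  (p3,d2,r3)→scored(r3,d2) ✓  (p3,d5,r1)→scored(r1,d5) ✓  (p3,d6,r1)→scored(r1,d6) ✓  (p3,d6,r2)→scored(r2,d6) ✓  (p4,d3,r1)→scored(r1,d3) ✓  (p4,d5,r3)→scored(r3,d5) ✓
Every restrictor triple satisfies the scope.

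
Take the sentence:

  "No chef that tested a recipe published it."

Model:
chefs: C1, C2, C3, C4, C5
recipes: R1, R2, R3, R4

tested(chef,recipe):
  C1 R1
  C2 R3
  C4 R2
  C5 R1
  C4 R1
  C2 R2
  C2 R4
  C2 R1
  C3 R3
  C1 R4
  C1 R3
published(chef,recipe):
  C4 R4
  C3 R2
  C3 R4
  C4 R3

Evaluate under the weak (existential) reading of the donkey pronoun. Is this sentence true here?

"it" takes "a recipe" as antecedent — a donkey pronoun bound across the clause boundary.
Truth condition: for no (c,r) with tested(c,r) does published(c,r) hold.
Restrictor pairs — does the scope hold? (C1,R1):fails  (C1,R3):fails  (C1,R4):fails  (C2,R1):fails  (C2,R2):fails  (C2,R3):fails  (C2,R4):fails  (C3,R3):fails  (C4,R1):fails  (C4,R2):fails  (C5,R1):fails
Scope holds for no restrictor pair, so the sentence is true.

True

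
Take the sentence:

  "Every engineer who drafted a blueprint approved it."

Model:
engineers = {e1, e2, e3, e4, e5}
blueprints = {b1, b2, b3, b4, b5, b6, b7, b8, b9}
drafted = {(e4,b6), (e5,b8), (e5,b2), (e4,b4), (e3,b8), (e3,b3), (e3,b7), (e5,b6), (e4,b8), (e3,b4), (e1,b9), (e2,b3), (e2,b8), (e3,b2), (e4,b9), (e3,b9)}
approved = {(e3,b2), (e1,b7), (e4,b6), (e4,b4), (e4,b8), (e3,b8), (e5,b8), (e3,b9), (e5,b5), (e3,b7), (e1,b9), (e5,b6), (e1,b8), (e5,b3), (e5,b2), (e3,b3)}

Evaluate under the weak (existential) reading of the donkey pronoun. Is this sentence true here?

False

"it" takes "a blueprint" as antecedent — a donkey pronoun bound across the clause boundary.
Weak reading: every engineer e with some drafted-blueprint has at least one drafted-blueprint b such that approved(e,b).
Per engineer: e1:✓  e2:✗  e3:✓  e4:✓  e5:✓
e2 has no witness among its drafted-blueprints.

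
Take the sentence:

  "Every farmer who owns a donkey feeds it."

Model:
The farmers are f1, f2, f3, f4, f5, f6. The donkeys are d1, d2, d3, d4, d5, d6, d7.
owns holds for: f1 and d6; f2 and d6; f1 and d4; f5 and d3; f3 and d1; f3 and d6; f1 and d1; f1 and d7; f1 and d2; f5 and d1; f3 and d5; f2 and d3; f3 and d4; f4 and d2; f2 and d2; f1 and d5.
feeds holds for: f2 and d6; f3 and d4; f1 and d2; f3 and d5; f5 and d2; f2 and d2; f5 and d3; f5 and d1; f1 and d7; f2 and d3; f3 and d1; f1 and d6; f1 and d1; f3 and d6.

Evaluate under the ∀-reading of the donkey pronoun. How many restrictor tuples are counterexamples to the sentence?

"it" takes "a donkey" as antecedent — a donkey pronoun bound across the clause boundary.
Strong reading: for every (f,d) with owns(f,d), feeds(f,d).
Restrictor pairs: (f1,d1) ✓  (f1,d2) ✓  (f1,d4) ✗  (f1,d5) ✗  (f1,d6) ✓  (f1,d7) ✓  (f2,d2) ✓  (f2,d3) ✓  (f2,d6) ✓  (f3,d1) ✓  (f3,d4) ✓  (f3,d5) ✓  (f3,d6) ✓  (f4,d2) ✗  (f5,d1) ✓  (f5,d3) ✓
Counterexamples (restrictor pairs failing the scope): 3.

3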